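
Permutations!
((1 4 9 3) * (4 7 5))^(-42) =[0, 1, 2, 3, 4, 5, 6, 7, 8, 9] =(9)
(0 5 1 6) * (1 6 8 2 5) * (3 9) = (0 1 8 2 5 6)(3 9) = [1, 8, 5, 9, 4, 6, 0, 7, 2, 3]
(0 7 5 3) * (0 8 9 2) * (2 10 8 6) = (0 7 5 3 6 2)(8 9 10) = [7, 1, 0, 6, 4, 3, 2, 5, 9, 10, 8]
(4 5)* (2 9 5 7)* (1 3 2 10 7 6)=(1 3 2 9 5 4 6)(7 10)=[0, 3, 9, 2, 6, 4, 1, 10, 8, 5, 7]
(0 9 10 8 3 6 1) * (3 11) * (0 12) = (0 9 10 8 11 3 6 1 12) = [9, 12, 2, 6, 4, 5, 1, 7, 11, 10, 8, 3, 0]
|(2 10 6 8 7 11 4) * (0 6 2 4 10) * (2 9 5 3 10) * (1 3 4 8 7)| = 35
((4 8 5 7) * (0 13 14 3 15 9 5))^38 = [4, 1, 2, 13, 5, 15, 6, 9, 7, 3, 10, 11, 12, 8, 0, 14] = (0 4 5 15 14)(3 13 8 7 9)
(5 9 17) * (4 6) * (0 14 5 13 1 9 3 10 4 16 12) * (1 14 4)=(0 4 6 16 12)(1 9 17 13 14 5 3 10)=[4, 9, 2, 10, 6, 3, 16, 7, 8, 17, 1, 11, 0, 14, 5, 15, 12, 13]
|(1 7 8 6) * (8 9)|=5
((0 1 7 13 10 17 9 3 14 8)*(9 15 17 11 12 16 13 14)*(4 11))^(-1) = (0 8 14 7 1)(3 9)(4 10 13 16 12 11)(15 17) = [8, 0, 2, 9, 10, 5, 6, 1, 14, 3, 13, 4, 11, 16, 7, 17, 12, 15]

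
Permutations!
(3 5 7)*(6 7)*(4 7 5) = (3 4 7)(5 6) = [0, 1, 2, 4, 7, 6, 5, 3]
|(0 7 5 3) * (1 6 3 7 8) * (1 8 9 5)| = 7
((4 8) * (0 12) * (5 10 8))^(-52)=(12)=[0, 1, 2, 3, 4, 5, 6, 7, 8, 9, 10, 11, 12]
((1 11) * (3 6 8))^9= (1 11)= [0, 11, 2, 3, 4, 5, 6, 7, 8, 9, 10, 1]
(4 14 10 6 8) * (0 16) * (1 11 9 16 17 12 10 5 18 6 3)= (0 17 12 10 3 1 11 9 16)(4 14 5 18 6 8)= [17, 11, 2, 1, 14, 18, 8, 7, 4, 16, 3, 9, 10, 13, 5, 15, 0, 12, 6]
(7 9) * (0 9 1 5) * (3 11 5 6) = [9, 6, 2, 11, 4, 0, 3, 1, 8, 7, 10, 5] = (0 9 7 1 6 3 11 5)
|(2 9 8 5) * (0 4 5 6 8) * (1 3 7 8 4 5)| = 12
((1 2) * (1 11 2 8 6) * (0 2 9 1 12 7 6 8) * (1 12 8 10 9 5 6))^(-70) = (0 9 5 1 10 11 7 8 2 12 6) = [9, 10, 12, 3, 4, 1, 0, 8, 2, 5, 11, 7, 6]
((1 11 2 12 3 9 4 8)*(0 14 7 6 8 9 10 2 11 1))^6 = (0 14 7 6 8)(2 3)(10 12) = [14, 1, 3, 2, 4, 5, 8, 6, 0, 9, 12, 11, 10, 13, 7]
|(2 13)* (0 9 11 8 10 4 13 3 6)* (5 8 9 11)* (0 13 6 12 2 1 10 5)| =30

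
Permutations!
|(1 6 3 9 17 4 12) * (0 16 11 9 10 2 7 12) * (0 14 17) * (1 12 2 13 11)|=18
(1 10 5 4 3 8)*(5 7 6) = (1 10 7 6 5 4 3 8) = [0, 10, 2, 8, 3, 4, 5, 6, 1, 9, 7]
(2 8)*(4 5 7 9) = (2 8)(4 5 7 9) = [0, 1, 8, 3, 5, 7, 6, 9, 2, 4]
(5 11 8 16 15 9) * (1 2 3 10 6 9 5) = [0, 2, 3, 10, 4, 11, 9, 7, 16, 1, 6, 8, 12, 13, 14, 5, 15] = (1 2 3 10 6 9)(5 11 8 16 15)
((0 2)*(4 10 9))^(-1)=(0 2)(4 9 10)=[2, 1, 0, 3, 9, 5, 6, 7, 8, 10, 4]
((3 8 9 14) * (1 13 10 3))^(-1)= [0, 14, 2, 10, 4, 5, 6, 7, 3, 8, 13, 11, 12, 1, 9]= (1 14 9 8 3 10 13)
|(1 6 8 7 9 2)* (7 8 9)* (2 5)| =|(1 6 9 5 2)| =5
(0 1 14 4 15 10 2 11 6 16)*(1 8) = [8, 14, 11, 3, 15, 5, 16, 7, 1, 9, 2, 6, 12, 13, 4, 10, 0] = (0 8 1 14 4 15 10 2 11 6 16)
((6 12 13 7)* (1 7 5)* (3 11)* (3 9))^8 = (1 6 13)(3 9 11)(5 7 12) = [0, 6, 2, 9, 4, 7, 13, 12, 8, 11, 10, 3, 5, 1]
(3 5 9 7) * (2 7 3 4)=(2 7 4)(3 5 9)=[0, 1, 7, 5, 2, 9, 6, 4, 8, 3]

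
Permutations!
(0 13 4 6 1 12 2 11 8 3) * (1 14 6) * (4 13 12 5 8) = [12, 5, 11, 0, 1, 8, 14, 7, 3, 9, 10, 4, 2, 13, 6] = (0 12 2 11 4 1 5 8 3)(6 14)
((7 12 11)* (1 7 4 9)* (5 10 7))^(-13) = (1 7 4 5 12 9 10 11) = [0, 7, 2, 3, 5, 12, 6, 4, 8, 10, 11, 1, 9]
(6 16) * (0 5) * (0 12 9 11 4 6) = (0 5 12 9 11 4 6 16) = [5, 1, 2, 3, 6, 12, 16, 7, 8, 11, 10, 4, 9, 13, 14, 15, 0]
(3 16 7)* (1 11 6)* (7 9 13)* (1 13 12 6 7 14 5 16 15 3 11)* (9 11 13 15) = (3 9 12 6 15)(5 16 11 7 13 14) = [0, 1, 2, 9, 4, 16, 15, 13, 8, 12, 10, 7, 6, 14, 5, 3, 11]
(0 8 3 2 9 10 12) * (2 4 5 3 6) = (0 8 6 2 9 10 12)(3 4 5) = [8, 1, 9, 4, 5, 3, 2, 7, 6, 10, 12, 11, 0]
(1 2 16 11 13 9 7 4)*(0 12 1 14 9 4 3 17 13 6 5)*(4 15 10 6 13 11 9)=(0 12 1 2 16 9 7 3 17 11 13 15 10 6 5)(4 14)=[12, 2, 16, 17, 14, 0, 5, 3, 8, 7, 6, 13, 1, 15, 4, 10, 9, 11]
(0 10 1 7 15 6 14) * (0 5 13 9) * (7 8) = [10, 8, 2, 3, 4, 13, 14, 15, 7, 0, 1, 11, 12, 9, 5, 6] = (0 10 1 8 7 15 6 14 5 13 9)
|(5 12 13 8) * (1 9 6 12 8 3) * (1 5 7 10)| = |(1 9 6 12 13 3 5 8 7 10)| = 10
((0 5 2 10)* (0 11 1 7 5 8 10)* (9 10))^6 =(0 7 10)(1 9 2)(5 11 8) =[7, 9, 1, 3, 4, 11, 6, 10, 5, 2, 0, 8]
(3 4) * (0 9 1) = [9, 0, 2, 4, 3, 5, 6, 7, 8, 1] = (0 9 1)(3 4)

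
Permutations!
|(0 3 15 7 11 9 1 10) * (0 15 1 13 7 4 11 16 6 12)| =13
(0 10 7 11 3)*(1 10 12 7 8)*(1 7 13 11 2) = (0 12 13 11 3)(1 10 8 7 2) = [12, 10, 1, 0, 4, 5, 6, 2, 7, 9, 8, 3, 13, 11]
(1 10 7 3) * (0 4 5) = (0 4 5)(1 10 7 3) = [4, 10, 2, 1, 5, 0, 6, 3, 8, 9, 7]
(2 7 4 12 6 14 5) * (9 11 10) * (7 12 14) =(2 12 6 7 4 14 5)(9 11 10) =[0, 1, 12, 3, 14, 2, 7, 4, 8, 11, 9, 10, 6, 13, 5]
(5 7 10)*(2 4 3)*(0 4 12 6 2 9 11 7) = (0 4 3 9 11 7 10 5)(2 12 6) = [4, 1, 12, 9, 3, 0, 2, 10, 8, 11, 5, 7, 6]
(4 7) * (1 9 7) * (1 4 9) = [0, 1, 2, 3, 4, 5, 6, 9, 8, 7] = (7 9)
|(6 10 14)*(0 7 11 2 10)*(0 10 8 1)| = |(0 7 11 2 8 1)(6 10 14)| = 6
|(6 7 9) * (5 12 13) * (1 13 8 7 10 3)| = |(1 13 5 12 8 7 9 6 10 3)| = 10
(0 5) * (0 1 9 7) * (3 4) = (0 5 1 9 7)(3 4) = [5, 9, 2, 4, 3, 1, 6, 0, 8, 7]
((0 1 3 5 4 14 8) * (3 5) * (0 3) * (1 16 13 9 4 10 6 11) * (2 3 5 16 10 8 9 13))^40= [0, 1, 2, 3, 14, 5, 6, 7, 8, 4, 10, 11, 12, 13, 9, 15, 16]= (16)(4 14 9)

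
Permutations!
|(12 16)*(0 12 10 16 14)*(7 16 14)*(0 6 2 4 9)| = |(0 12 7 16 10 14 6 2 4 9)| = 10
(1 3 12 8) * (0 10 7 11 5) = (0 10 7 11 5)(1 3 12 8) = [10, 3, 2, 12, 4, 0, 6, 11, 1, 9, 7, 5, 8]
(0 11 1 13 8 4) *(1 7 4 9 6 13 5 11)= (0 1 5 11 7 4)(6 13 8 9)= [1, 5, 2, 3, 0, 11, 13, 4, 9, 6, 10, 7, 12, 8]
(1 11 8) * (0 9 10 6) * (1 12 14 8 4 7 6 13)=(0 9 10 13 1 11 4 7 6)(8 12 14)=[9, 11, 2, 3, 7, 5, 0, 6, 12, 10, 13, 4, 14, 1, 8]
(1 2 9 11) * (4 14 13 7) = (1 2 9 11)(4 14 13 7) = [0, 2, 9, 3, 14, 5, 6, 4, 8, 11, 10, 1, 12, 7, 13]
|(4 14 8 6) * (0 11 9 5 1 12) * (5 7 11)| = 12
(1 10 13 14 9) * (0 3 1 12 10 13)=[3, 13, 2, 1, 4, 5, 6, 7, 8, 12, 0, 11, 10, 14, 9]=(0 3 1 13 14 9 12 10)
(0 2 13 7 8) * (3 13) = (0 2 3 13 7 8) = [2, 1, 3, 13, 4, 5, 6, 8, 0, 9, 10, 11, 12, 7]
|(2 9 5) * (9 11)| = |(2 11 9 5)| = 4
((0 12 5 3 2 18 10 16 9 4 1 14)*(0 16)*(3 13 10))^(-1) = (0 10 13 5 12)(1 4 9 16 14)(2 3 18) = [10, 4, 3, 18, 9, 12, 6, 7, 8, 16, 13, 11, 0, 5, 1, 15, 14, 17, 2]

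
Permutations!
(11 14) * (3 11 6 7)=(3 11 14 6 7)=[0, 1, 2, 11, 4, 5, 7, 3, 8, 9, 10, 14, 12, 13, 6]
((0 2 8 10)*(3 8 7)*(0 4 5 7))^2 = (3 10 5)(4 7 8) = [0, 1, 2, 10, 7, 3, 6, 8, 4, 9, 5]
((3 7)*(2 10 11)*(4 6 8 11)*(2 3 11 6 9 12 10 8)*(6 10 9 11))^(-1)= [0, 1, 6, 11, 10, 5, 7, 3, 2, 12, 8, 4, 9]= (2 6 7 3 11 4 10 8)(9 12)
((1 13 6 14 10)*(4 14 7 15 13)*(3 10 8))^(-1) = [0, 10, 2, 8, 1, 5, 13, 6, 14, 9, 3, 11, 12, 15, 4, 7] = (1 10 3 8 14 4)(6 13 15 7)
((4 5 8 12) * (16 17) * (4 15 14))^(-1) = [0, 1, 2, 3, 14, 4, 6, 7, 5, 9, 10, 11, 8, 13, 15, 12, 17, 16] = (4 14 15 12 8 5)(16 17)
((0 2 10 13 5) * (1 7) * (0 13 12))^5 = [2, 7, 10, 3, 4, 13, 6, 1, 8, 9, 12, 11, 0, 5] = (0 2 10 12)(1 7)(5 13)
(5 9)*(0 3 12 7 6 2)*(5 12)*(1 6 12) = (0 3 5 9 1 6 2)(7 12) = [3, 6, 0, 5, 4, 9, 2, 12, 8, 1, 10, 11, 7]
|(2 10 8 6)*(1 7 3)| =12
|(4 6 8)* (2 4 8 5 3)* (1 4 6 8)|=|(1 4 8)(2 6 5 3)|=12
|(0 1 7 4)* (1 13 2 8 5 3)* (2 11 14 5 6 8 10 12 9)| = 36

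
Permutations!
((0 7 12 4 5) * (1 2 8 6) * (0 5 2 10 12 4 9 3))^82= (0 6 3 8 9 2 12 4 10 7 1)= [6, 0, 12, 8, 10, 5, 3, 1, 9, 2, 7, 11, 4]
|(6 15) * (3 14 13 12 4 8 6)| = 8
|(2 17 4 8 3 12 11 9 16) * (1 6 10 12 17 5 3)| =13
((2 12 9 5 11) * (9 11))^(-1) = (2 11 12)(5 9) = [0, 1, 11, 3, 4, 9, 6, 7, 8, 5, 10, 12, 2]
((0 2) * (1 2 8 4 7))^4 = [1, 4, 7, 3, 0, 5, 6, 8, 2] = (0 1 4)(2 7 8)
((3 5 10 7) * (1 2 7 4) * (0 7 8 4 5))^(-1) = [3, 4, 1, 7, 8, 10, 6, 0, 2, 9, 5] = (0 3 7)(1 4 8 2)(5 10)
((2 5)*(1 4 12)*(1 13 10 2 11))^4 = (1 10)(2 4)(5 12)(11 13) = [0, 10, 4, 3, 2, 12, 6, 7, 8, 9, 1, 13, 5, 11]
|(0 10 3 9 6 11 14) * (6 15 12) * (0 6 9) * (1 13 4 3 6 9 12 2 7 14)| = 40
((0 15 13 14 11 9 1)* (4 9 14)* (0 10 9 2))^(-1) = (0 2 4 13 15)(1 9 10)(11 14) = [2, 9, 4, 3, 13, 5, 6, 7, 8, 10, 1, 14, 12, 15, 11, 0]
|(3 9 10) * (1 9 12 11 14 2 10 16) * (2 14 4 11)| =|(1 9 16)(2 10 3 12)(4 11)| =12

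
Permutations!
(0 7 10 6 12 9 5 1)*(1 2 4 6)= (0 7 10 1)(2 4 6 12 9 5)= [7, 0, 4, 3, 6, 2, 12, 10, 8, 5, 1, 11, 9]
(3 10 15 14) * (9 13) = (3 10 15 14)(9 13) = [0, 1, 2, 10, 4, 5, 6, 7, 8, 13, 15, 11, 12, 9, 3, 14]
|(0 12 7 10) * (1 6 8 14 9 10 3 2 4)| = 12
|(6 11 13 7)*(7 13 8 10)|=5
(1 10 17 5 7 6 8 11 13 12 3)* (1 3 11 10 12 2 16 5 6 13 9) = (1 12 11 9)(2 16 5 7 13)(6 8 10 17) = [0, 12, 16, 3, 4, 7, 8, 13, 10, 1, 17, 9, 11, 2, 14, 15, 5, 6]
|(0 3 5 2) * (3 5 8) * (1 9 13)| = |(0 5 2)(1 9 13)(3 8)| = 6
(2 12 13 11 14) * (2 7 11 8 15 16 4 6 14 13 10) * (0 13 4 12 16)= (0 13 8 15)(2 16 12 10)(4 6 14 7 11)= [13, 1, 16, 3, 6, 5, 14, 11, 15, 9, 2, 4, 10, 8, 7, 0, 12]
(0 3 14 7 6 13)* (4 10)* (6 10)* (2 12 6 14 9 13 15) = (0 3 9 13)(2 12 6 15)(4 14 7 10) = [3, 1, 12, 9, 14, 5, 15, 10, 8, 13, 4, 11, 6, 0, 7, 2]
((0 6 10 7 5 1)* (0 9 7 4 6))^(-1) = (1 5 7 9)(4 10 6) = [0, 5, 2, 3, 10, 7, 4, 9, 8, 1, 6]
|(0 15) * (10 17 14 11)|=|(0 15)(10 17 14 11)|=4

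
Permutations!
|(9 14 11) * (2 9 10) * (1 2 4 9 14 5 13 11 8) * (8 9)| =10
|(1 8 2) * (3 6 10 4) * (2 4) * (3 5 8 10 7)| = |(1 10 2)(3 6 7)(4 5 8)| = 3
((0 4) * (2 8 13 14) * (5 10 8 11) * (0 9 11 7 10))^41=(0 4 9 11 5)(2 14 13 8 10 7)=[4, 1, 14, 3, 9, 0, 6, 2, 10, 11, 7, 5, 12, 8, 13]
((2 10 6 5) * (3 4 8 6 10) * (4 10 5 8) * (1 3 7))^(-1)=(1 7 2 5 10 3)(6 8)=[0, 7, 5, 1, 4, 10, 8, 2, 6, 9, 3]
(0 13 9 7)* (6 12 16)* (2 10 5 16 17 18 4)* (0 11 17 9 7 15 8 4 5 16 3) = (0 13 7 11 17 18 5 3)(2 10 16 6 12 9 15 8 4) = [13, 1, 10, 0, 2, 3, 12, 11, 4, 15, 16, 17, 9, 7, 14, 8, 6, 18, 5]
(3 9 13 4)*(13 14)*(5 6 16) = (3 9 14 13 4)(5 6 16) = [0, 1, 2, 9, 3, 6, 16, 7, 8, 14, 10, 11, 12, 4, 13, 15, 5]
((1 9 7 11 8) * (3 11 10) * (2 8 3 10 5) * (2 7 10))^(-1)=(1 8 2 10 9)(3 11)(5 7)=[0, 8, 10, 11, 4, 7, 6, 5, 2, 1, 9, 3]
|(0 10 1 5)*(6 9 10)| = |(0 6 9 10 1 5)| = 6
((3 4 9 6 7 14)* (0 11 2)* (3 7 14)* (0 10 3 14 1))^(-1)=[1, 6, 11, 10, 3, 5, 9, 14, 8, 4, 2, 0, 12, 13, 7]=(0 1 6 9 4 3 10 2 11)(7 14)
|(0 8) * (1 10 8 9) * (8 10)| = 4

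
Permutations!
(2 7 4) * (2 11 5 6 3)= (2 7 4 11 5 6 3)= [0, 1, 7, 2, 11, 6, 3, 4, 8, 9, 10, 5]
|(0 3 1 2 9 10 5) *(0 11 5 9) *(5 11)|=4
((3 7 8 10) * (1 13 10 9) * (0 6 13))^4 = (0 3 1 10 9 13 8 6 7) = [3, 10, 2, 1, 4, 5, 7, 0, 6, 13, 9, 11, 12, 8]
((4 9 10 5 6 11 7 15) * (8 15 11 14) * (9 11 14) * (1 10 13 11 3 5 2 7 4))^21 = (15) = [0, 1, 2, 3, 4, 5, 6, 7, 8, 9, 10, 11, 12, 13, 14, 15]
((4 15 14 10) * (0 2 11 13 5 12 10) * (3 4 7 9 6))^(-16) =[15, 1, 14, 9, 6, 11, 7, 12, 8, 10, 5, 0, 13, 2, 4, 3] =(0 15 3 9 10 5 11)(2 14 4 6 7 12 13)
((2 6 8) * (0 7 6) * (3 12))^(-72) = [8, 1, 6, 3, 4, 5, 0, 2, 7, 9, 10, 11, 12] = (12)(0 8 7 2 6)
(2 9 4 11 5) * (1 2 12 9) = (1 2)(4 11 5 12 9) = [0, 2, 1, 3, 11, 12, 6, 7, 8, 4, 10, 5, 9]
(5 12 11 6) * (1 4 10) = [0, 4, 2, 3, 10, 12, 5, 7, 8, 9, 1, 6, 11] = (1 4 10)(5 12 11 6)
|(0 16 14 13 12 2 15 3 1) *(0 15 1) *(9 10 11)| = 9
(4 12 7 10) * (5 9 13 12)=(4 5 9 13 12 7 10)=[0, 1, 2, 3, 5, 9, 6, 10, 8, 13, 4, 11, 7, 12]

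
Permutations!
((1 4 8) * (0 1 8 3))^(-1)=(8)(0 3 4 1)=[3, 0, 2, 4, 1, 5, 6, 7, 8]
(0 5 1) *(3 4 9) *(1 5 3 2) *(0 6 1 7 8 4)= (0 3)(1 6)(2 7 8 4 9)= [3, 6, 7, 0, 9, 5, 1, 8, 4, 2]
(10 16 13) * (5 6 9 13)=(5 6 9 13 10 16)=[0, 1, 2, 3, 4, 6, 9, 7, 8, 13, 16, 11, 12, 10, 14, 15, 5]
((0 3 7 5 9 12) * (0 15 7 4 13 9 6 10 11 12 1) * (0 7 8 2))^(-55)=(0 1 11)(2 9 10)(3 7 12)(4 5 15)(6 8 13)=[1, 11, 9, 7, 5, 15, 8, 12, 13, 10, 2, 0, 3, 6, 14, 4]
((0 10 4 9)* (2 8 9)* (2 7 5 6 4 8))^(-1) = (0 9 8 10)(4 6 5 7) = [9, 1, 2, 3, 6, 7, 5, 4, 10, 8, 0]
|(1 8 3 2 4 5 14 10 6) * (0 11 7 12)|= |(0 11 7 12)(1 8 3 2 4 5 14 10 6)|= 36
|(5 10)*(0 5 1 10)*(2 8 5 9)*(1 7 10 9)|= |(0 1 9 2 8 5)(7 10)|= 6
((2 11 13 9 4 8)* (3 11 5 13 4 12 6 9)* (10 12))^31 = [0, 1, 3, 8, 5, 11, 12, 7, 13, 6, 9, 2, 10, 4] = (2 3 8 13 4 5 11)(6 12 10 9)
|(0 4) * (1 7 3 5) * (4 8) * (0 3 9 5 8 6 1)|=6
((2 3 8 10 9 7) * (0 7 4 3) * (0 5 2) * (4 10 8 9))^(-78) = (3 10)(4 9) = [0, 1, 2, 10, 9, 5, 6, 7, 8, 4, 3]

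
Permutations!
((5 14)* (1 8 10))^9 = (5 14) = [0, 1, 2, 3, 4, 14, 6, 7, 8, 9, 10, 11, 12, 13, 5]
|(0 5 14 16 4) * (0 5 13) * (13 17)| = 12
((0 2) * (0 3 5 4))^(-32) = (0 5 2 4 3) = [5, 1, 4, 0, 3, 2]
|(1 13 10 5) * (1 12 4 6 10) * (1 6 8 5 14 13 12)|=20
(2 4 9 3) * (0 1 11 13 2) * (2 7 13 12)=(0 1 11 12 2 4 9 3)(7 13)=[1, 11, 4, 0, 9, 5, 6, 13, 8, 3, 10, 12, 2, 7]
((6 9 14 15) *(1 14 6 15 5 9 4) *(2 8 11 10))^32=(15)(1 5 6)(4 14 9)=[0, 5, 2, 3, 14, 6, 1, 7, 8, 4, 10, 11, 12, 13, 9, 15]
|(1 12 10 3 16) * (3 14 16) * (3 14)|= 6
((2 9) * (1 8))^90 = (9) = [0, 1, 2, 3, 4, 5, 6, 7, 8, 9]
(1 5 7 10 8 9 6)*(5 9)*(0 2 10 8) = (0 2 10)(1 9 6)(5 7 8) = [2, 9, 10, 3, 4, 7, 1, 8, 5, 6, 0]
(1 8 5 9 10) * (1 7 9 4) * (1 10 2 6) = (1 8 5 4 10 7 9 2 6) = [0, 8, 6, 3, 10, 4, 1, 9, 5, 2, 7]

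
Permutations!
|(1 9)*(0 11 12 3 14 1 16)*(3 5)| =|(0 11 12 5 3 14 1 9 16)| =9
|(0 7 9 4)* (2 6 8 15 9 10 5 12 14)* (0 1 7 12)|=|(0 12 14 2 6 8 15 9 4 1 7 10 5)|=13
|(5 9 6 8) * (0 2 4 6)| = 7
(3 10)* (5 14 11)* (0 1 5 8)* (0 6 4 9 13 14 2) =(0 1 5 2)(3 10)(4 9 13 14 11 8 6) =[1, 5, 0, 10, 9, 2, 4, 7, 6, 13, 3, 8, 12, 14, 11]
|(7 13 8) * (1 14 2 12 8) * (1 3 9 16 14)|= 9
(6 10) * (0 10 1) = (0 10 6 1) = [10, 0, 2, 3, 4, 5, 1, 7, 8, 9, 6]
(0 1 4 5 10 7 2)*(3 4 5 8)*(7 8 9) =[1, 5, 0, 4, 9, 10, 6, 2, 3, 7, 8] =(0 1 5 10 8 3 4 9 7 2)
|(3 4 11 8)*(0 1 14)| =|(0 1 14)(3 4 11 8)| =12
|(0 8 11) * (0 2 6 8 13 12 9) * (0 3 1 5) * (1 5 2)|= 30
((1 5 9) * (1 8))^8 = (9) = [0, 1, 2, 3, 4, 5, 6, 7, 8, 9]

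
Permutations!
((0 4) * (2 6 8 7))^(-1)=(0 4)(2 7 8 6)=[4, 1, 7, 3, 0, 5, 2, 8, 6]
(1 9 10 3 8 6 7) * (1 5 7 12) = (1 9 10 3 8 6 12)(5 7) = [0, 9, 2, 8, 4, 7, 12, 5, 6, 10, 3, 11, 1]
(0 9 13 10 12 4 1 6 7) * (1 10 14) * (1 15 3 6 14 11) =(0 9 13 11 1 14 15 3 6 7)(4 10 12) =[9, 14, 2, 6, 10, 5, 7, 0, 8, 13, 12, 1, 4, 11, 15, 3]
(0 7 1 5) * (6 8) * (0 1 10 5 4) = (0 7 10 5 1 4)(6 8) = [7, 4, 2, 3, 0, 1, 8, 10, 6, 9, 5]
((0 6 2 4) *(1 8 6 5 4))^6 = (1 6)(2 8) = [0, 6, 8, 3, 4, 5, 1, 7, 2]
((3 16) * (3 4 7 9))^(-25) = (16) = [0, 1, 2, 3, 4, 5, 6, 7, 8, 9, 10, 11, 12, 13, 14, 15, 16]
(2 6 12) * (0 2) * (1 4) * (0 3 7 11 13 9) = (0 2 6 12 3 7 11 13 9)(1 4) = [2, 4, 6, 7, 1, 5, 12, 11, 8, 0, 10, 13, 3, 9]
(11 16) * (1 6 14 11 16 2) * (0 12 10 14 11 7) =(16)(0 12 10 14 7)(1 6 11 2) =[12, 6, 1, 3, 4, 5, 11, 0, 8, 9, 14, 2, 10, 13, 7, 15, 16]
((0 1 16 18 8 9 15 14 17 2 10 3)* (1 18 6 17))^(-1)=(0 3 10 2 17 6 16 1 14 15 9 8 18)=[3, 14, 17, 10, 4, 5, 16, 7, 18, 8, 2, 11, 12, 13, 15, 9, 1, 6, 0]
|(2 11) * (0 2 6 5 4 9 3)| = 8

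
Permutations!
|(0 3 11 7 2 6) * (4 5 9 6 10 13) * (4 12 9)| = 10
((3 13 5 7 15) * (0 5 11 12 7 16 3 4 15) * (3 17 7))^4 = (0 7 17 16 5) = [7, 1, 2, 3, 4, 0, 6, 17, 8, 9, 10, 11, 12, 13, 14, 15, 5, 16]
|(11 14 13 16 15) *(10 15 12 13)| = 12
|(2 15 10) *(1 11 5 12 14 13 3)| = 21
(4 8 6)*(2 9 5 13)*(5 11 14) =(2 9 11 14 5 13)(4 8 6) =[0, 1, 9, 3, 8, 13, 4, 7, 6, 11, 10, 14, 12, 2, 5]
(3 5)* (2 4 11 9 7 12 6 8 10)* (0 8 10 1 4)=(0 8 1 4 11 9 7 12 6 10 2)(3 5)=[8, 4, 0, 5, 11, 3, 10, 12, 1, 7, 2, 9, 6]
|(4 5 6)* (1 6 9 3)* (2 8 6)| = 8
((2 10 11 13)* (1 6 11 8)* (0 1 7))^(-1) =[7, 0, 13, 3, 4, 5, 1, 8, 10, 9, 2, 6, 12, 11] =(0 7 8 10 2 13 11 6 1)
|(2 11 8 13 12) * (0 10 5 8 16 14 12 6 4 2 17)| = |(0 10 5 8 13 6 4 2 11 16 14 12 17)| = 13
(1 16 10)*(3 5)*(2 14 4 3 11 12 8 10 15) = [0, 16, 14, 5, 3, 11, 6, 7, 10, 9, 1, 12, 8, 13, 4, 2, 15] = (1 16 15 2 14 4 3 5 11 12 8 10)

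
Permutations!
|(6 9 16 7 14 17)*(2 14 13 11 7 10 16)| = |(2 14 17 6 9)(7 13 11)(10 16)| = 30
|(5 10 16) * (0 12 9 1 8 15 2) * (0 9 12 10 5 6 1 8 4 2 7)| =|(0 10 16 6 1 4 2 9 8 15 7)| =11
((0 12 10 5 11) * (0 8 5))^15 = (12) = [0, 1, 2, 3, 4, 5, 6, 7, 8, 9, 10, 11, 12]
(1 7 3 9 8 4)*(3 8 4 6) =(1 7 8 6 3 9 4) =[0, 7, 2, 9, 1, 5, 3, 8, 6, 4]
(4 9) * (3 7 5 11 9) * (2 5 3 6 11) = (2 5)(3 7)(4 6 11 9) = [0, 1, 5, 7, 6, 2, 11, 3, 8, 4, 10, 9]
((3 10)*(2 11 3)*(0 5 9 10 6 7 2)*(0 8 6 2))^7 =(2 11 3) =[0, 1, 11, 2, 4, 5, 6, 7, 8, 9, 10, 3]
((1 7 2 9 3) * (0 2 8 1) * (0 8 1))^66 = (0 2 9 3 8) = [2, 1, 9, 8, 4, 5, 6, 7, 0, 3]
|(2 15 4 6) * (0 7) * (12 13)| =|(0 7)(2 15 4 6)(12 13)| =4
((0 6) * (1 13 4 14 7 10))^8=(1 4 7)(10 13 14)=[0, 4, 2, 3, 7, 5, 6, 1, 8, 9, 13, 11, 12, 14, 10]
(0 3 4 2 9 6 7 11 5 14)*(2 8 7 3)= (0 2 9 6 3 4 8 7 11 5 14)= [2, 1, 9, 4, 8, 14, 3, 11, 7, 6, 10, 5, 12, 13, 0]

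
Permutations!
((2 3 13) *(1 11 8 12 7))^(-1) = (1 7 12 8 11)(2 13 3) = [0, 7, 13, 2, 4, 5, 6, 12, 11, 9, 10, 1, 8, 3]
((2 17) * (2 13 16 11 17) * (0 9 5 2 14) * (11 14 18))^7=(0 13 18 9 16 11 5 14 17 2)=[13, 1, 0, 3, 4, 14, 6, 7, 8, 16, 10, 5, 12, 18, 17, 15, 11, 2, 9]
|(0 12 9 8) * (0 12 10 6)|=|(0 10 6)(8 12 9)|=3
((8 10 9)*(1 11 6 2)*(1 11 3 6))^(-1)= (1 11 2 6 3)(8 9 10)= [0, 11, 6, 1, 4, 5, 3, 7, 9, 10, 8, 2]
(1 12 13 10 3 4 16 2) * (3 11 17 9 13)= (1 12 3 4 16 2)(9 13 10 11 17)= [0, 12, 1, 4, 16, 5, 6, 7, 8, 13, 11, 17, 3, 10, 14, 15, 2, 9]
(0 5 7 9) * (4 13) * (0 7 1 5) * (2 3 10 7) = (1 5)(2 3 10 7 9)(4 13) = [0, 5, 3, 10, 13, 1, 6, 9, 8, 2, 7, 11, 12, 4]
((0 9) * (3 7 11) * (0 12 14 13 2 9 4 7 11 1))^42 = (0 7)(1 4)(2 12 13 9 14) = [7, 4, 12, 3, 1, 5, 6, 0, 8, 14, 10, 11, 13, 9, 2]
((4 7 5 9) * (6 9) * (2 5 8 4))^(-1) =(2 9 6 5)(4 8 7) =[0, 1, 9, 3, 8, 2, 5, 4, 7, 6]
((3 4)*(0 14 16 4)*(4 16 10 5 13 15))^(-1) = (16)(0 3 4 15 13 5 10 14) = [3, 1, 2, 4, 15, 10, 6, 7, 8, 9, 14, 11, 12, 5, 0, 13, 16]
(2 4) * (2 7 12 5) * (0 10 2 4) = (0 10 2)(4 7 12 5) = [10, 1, 0, 3, 7, 4, 6, 12, 8, 9, 2, 11, 5]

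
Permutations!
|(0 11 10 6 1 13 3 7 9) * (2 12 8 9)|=|(0 11 10 6 1 13 3 7 2 12 8 9)|=12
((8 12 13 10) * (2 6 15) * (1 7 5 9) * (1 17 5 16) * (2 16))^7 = (1 7 2 6 15 16)(5 9 17)(8 10 13 12) = [0, 7, 6, 3, 4, 9, 15, 2, 10, 17, 13, 11, 8, 12, 14, 16, 1, 5]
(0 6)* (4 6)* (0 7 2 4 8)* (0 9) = (0 8 9)(2 4 6 7) = [8, 1, 4, 3, 6, 5, 7, 2, 9, 0]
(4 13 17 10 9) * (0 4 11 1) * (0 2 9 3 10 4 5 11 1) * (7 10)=(0 5 11)(1 2 9)(3 7 10)(4 13 17)=[5, 2, 9, 7, 13, 11, 6, 10, 8, 1, 3, 0, 12, 17, 14, 15, 16, 4]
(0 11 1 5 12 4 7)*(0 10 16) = (0 11 1 5 12 4 7 10 16) = [11, 5, 2, 3, 7, 12, 6, 10, 8, 9, 16, 1, 4, 13, 14, 15, 0]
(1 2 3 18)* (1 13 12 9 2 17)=(1 17)(2 3 18 13 12 9)=[0, 17, 3, 18, 4, 5, 6, 7, 8, 2, 10, 11, 9, 12, 14, 15, 16, 1, 13]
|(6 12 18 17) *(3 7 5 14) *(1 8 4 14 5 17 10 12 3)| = |(1 8 4 14)(3 7 17 6)(10 12 18)| = 12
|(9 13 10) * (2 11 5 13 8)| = 7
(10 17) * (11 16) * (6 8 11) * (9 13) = (6 8 11 16)(9 13)(10 17) = [0, 1, 2, 3, 4, 5, 8, 7, 11, 13, 17, 16, 12, 9, 14, 15, 6, 10]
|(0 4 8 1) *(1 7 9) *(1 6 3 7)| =|(0 4 8 1)(3 7 9 6)| =4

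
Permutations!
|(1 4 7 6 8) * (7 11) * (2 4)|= |(1 2 4 11 7 6 8)|= 7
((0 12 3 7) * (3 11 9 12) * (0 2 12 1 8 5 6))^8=(0 8 11 7 6 1 12 3 5 9 2)=[8, 12, 0, 5, 4, 9, 1, 6, 11, 2, 10, 7, 3]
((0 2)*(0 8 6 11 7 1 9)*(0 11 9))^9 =(0 2 8 6 9 11 7 1) =[2, 0, 8, 3, 4, 5, 9, 1, 6, 11, 10, 7]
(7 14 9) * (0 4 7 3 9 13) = (0 4 7 14 13)(3 9) = [4, 1, 2, 9, 7, 5, 6, 14, 8, 3, 10, 11, 12, 0, 13]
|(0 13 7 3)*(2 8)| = |(0 13 7 3)(2 8)| = 4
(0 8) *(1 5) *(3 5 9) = (0 8)(1 9 3 5) = [8, 9, 2, 5, 4, 1, 6, 7, 0, 3]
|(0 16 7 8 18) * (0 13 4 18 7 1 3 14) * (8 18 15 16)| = 11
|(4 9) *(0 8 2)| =|(0 8 2)(4 9)| =6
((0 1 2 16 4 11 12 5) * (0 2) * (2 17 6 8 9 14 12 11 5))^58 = (2 14 8 17 4)(5 16 12 9 6) = [0, 1, 14, 3, 2, 16, 5, 7, 17, 6, 10, 11, 9, 13, 8, 15, 12, 4]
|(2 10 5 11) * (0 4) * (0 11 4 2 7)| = |(0 2 10 5 4 11 7)| = 7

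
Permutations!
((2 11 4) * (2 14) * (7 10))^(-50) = [0, 1, 4, 3, 2, 5, 6, 7, 8, 9, 10, 14, 12, 13, 11] = (2 4)(11 14)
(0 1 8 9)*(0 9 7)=(9)(0 1 8 7)=[1, 8, 2, 3, 4, 5, 6, 0, 7, 9]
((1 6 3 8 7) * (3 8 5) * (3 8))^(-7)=(1 7 8 5 3 6)=[0, 7, 2, 6, 4, 3, 1, 8, 5]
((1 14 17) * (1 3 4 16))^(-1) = [0, 16, 2, 17, 3, 5, 6, 7, 8, 9, 10, 11, 12, 13, 1, 15, 4, 14] = (1 16 4 3 17 14)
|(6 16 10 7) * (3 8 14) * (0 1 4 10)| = |(0 1 4 10 7 6 16)(3 8 14)| = 21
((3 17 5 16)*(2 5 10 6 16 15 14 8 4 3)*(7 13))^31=[0, 1, 6, 8, 14, 16, 17, 13, 15, 9, 3, 11, 12, 7, 5, 2, 10, 4]=(2 6 17 4 14 5 16 10 3 8 15)(7 13)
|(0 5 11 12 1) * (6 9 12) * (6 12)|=|(0 5 11 12 1)(6 9)|=10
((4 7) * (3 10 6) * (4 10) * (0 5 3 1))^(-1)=[1, 6, 2, 5, 3, 0, 10, 4, 8, 9, 7]=(0 1 6 10 7 4 3 5)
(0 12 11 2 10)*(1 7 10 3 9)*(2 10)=(0 12 11 10)(1 7 2 3 9)=[12, 7, 3, 9, 4, 5, 6, 2, 8, 1, 0, 10, 11]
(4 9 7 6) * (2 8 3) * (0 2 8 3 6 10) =[2, 1, 3, 8, 9, 5, 4, 10, 6, 7, 0] =(0 2 3 8 6 4 9 7 10)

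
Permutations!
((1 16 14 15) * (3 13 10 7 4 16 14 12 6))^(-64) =[0, 15, 2, 3, 4, 5, 6, 7, 8, 9, 10, 11, 12, 13, 1, 14, 16] =(16)(1 15 14)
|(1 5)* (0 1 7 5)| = 2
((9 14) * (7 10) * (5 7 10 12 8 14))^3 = (5 8)(7 14)(9 12) = [0, 1, 2, 3, 4, 8, 6, 14, 5, 12, 10, 11, 9, 13, 7]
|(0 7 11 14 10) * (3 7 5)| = |(0 5 3 7 11 14 10)| = 7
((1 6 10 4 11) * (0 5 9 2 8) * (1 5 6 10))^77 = [9, 8, 11, 3, 6, 10, 2, 7, 5, 4, 0, 1] = (0 9 4 6 2 11 1 8 5 10)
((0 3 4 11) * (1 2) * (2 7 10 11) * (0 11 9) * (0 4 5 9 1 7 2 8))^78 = (11)(1 7)(2 10) = [0, 7, 10, 3, 4, 5, 6, 1, 8, 9, 2, 11]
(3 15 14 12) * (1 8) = (1 8)(3 15 14 12) = [0, 8, 2, 15, 4, 5, 6, 7, 1, 9, 10, 11, 3, 13, 12, 14]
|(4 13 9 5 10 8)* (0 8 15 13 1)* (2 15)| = |(0 8 4 1)(2 15 13 9 5 10)| = 12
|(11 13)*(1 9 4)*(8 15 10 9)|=|(1 8 15 10 9 4)(11 13)|=6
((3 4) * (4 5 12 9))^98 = [0, 1, 2, 9, 12, 4, 6, 7, 8, 5, 10, 11, 3] = (3 9 5 4 12)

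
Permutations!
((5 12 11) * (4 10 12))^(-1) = (4 5 11 12 10) = [0, 1, 2, 3, 5, 11, 6, 7, 8, 9, 4, 12, 10]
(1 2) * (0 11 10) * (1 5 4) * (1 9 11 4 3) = (0 4 9 11 10)(1 2 5 3) = [4, 2, 5, 1, 9, 3, 6, 7, 8, 11, 0, 10]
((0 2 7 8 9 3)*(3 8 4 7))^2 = [3, 1, 0, 2, 4, 5, 6, 7, 8, 9] = (9)(0 3 2)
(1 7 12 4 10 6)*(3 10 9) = (1 7 12 4 9 3 10 6) = [0, 7, 2, 10, 9, 5, 1, 12, 8, 3, 6, 11, 4]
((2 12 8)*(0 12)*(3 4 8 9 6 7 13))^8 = (0 8 3 7 9)(2 4 13 6 12) = [8, 1, 4, 7, 13, 5, 12, 9, 3, 0, 10, 11, 2, 6]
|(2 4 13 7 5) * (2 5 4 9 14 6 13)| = |(2 9 14 6 13 7 4)| = 7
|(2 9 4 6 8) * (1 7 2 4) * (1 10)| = |(1 7 2 9 10)(4 6 8)| = 15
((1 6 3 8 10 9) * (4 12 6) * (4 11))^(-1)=(1 9 10 8 3 6 12 4 11)=[0, 9, 2, 6, 11, 5, 12, 7, 3, 10, 8, 1, 4]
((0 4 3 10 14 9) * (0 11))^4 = [14, 1, 2, 11, 9, 5, 6, 7, 8, 3, 0, 10, 12, 13, 4] = (0 14 4 9 3 11 10)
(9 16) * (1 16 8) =(1 16 9 8) =[0, 16, 2, 3, 4, 5, 6, 7, 1, 8, 10, 11, 12, 13, 14, 15, 9]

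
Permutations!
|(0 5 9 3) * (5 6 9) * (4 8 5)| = |(0 6 9 3)(4 8 5)| = 12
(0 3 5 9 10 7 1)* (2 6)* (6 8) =(0 3 5 9 10 7 1)(2 8 6) =[3, 0, 8, 5, 4, 9, 2, 1, 6, 10, 7]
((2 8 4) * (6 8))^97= (2 6 8 4)= [0, 1, 6, 3, 2, 5, 8, 7, 4]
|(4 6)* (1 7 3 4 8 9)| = |(1 7 3 4 6 8 9)| = 7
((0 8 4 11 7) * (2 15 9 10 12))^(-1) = (0 7 11 4 8)(2 12 10 9 15) = [7, 1, 12, 3, 8, 5, 6, 11, 0, 15, 9, 4, 10, 13, 14, 2]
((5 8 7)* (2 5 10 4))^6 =(10) =[0, 1, 2, 3, 4, 5, 6, 7, 8, 9, 10]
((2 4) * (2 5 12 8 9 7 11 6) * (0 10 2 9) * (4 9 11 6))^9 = [12, 1, 0, 3, 6, 11, 9, 2, 5, 10, 8, 7, 4] = (0 12 4 6 9 10 8 5 11 7 2)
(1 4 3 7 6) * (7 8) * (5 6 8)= [0, 4, 2, 5, 3, 6, 1, 8, 7]= (1 4 3 5 6)(7 8)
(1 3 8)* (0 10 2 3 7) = (0 10 2 3 8 1 7) = [10, 7, 3, 8, 4, 5, 6, 0, 1, 9, 2]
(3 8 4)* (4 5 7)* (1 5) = (1 5 7 4 3 8) = [0, 5, 2, 8, 3, 7, 6, 4, 1]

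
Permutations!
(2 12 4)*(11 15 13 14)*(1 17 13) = (1 17 13 14 11 15)(2 12 4) = [0, 17, 12, 3, 2, 5, 6, 7, 8, 9, 10, 15, 4, 14, 11, 1, 16, 13]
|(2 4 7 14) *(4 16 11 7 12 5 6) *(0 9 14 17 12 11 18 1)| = 7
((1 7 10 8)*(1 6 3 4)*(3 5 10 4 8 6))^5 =(1 4 7)(3 8)(5 6 10) =[0, 4, 2, 8, 7, 6, 10, 1, 3, 9, 5]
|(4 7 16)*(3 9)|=6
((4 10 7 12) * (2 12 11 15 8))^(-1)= [0, 1, 8, 3, 12, 5, 6, 10, 15, 9, 4, 7, 2, 13, 14, 11]= (2 8 15 11 7 10 4 12)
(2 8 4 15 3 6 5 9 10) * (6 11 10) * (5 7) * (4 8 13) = (2 13 4 15 3 11 10)(5 9 6 7) = [0, 1, 13, 11, 15, 9, 7, 5, 8, 6, 2, 10, 12, 4, 14, 3]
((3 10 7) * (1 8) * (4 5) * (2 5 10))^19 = (1 8)(2 5 4 10 7 3) = [0, 8, 5, 2, 10, 4, 6, 3, 1, 9, 7]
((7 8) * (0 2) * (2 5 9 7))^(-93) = [7, 1, 9, 3, 4, 8, 6, 0, 5, 2] = (0 7)(2 9)(5 8)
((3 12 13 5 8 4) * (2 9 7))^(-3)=(3 5)(4 13)(8 12)=[0, 1, 2, 5, 13, 3, 6, 7, 12, 9, 10, 11, 8, 4]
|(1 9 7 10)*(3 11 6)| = |(1 9 7 10)(3 11 6)| = 12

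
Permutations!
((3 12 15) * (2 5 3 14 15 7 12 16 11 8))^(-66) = (16) = [0, 1, 2, 3, 4, 5, 6, 7, 8, 9, 10, 11, 12, 13, 14, 15, 16]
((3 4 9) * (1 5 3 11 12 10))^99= (1 4 12 5 9 10 3 11)= [0, 4, 2, 11, 12, 9, 6, 7, 8, 10, 3, 1, 5]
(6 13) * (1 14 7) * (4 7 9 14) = (1 4 7)(6 13)(9 14) = [0, 4, 2, 3, 7, 5, 13, 1, 8, 14, 10, 11, 12, 6, 9]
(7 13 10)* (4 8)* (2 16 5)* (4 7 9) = [0, 1, 16, 3, 8, 2, 6, 13, 7, 4, 9, 11, 12, 10, 14, 15, 5] = (2 16 5)(4 8 7 13 10 9)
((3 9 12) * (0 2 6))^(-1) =[6, 1, 0, 12, 4, 5, 2, 7, 8, 3, 10, 11, 9] =(0 6 2)(3 12 9)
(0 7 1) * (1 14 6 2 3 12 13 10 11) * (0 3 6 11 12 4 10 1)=(0 7 14 11)(1 3 4 10 12 13)(2 6)=[7, 3, 6, 4, 10, 5, 2, 14, 8, 9, 12, 0, 13, 1, 11]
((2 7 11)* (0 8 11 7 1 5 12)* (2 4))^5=[1, 11, 8, 3, 0, 4, 6, 7, 5, 9, 10, 12, 2]=(0 1 11 12 2 8 5 4)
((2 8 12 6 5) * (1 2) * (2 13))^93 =(1 2 12 5 13 8 6) =[0, 2, 12, 3, 4, 13, 1, 7, 6, 9, 10, 11, 5, 8]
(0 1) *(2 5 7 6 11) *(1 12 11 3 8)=(0 12 11 2 5 7 6 3 8 1)=[12, 0, 5, 8, 4, 7, 3, 6, 1, 9, 10, 2, 11]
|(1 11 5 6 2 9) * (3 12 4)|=|(1 11 5 6 2 9)(3 12 4)|=6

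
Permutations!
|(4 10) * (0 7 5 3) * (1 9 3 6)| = |(0 7 5 6 1 9 3)(4 10)| = 14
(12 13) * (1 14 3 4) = (1 14 3 4)(12 13) = [0, 14, 2, 4, 1, 5, 6, 7, 8, 9, 10, 11, 13, 12, 3]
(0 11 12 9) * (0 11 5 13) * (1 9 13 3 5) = (0 1 9 11 12 13)(3 5) = [1, 9, 2, 5, 4, 3, 6, 7, 8, 11, 10, 12, 13, 0]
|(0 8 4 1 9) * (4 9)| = |(0 8 9)(1 4)| = 6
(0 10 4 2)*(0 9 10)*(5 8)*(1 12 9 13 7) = (1 12 9 10 4 2 13 7)(5 8) = [0, 12, 13, 3, 2, 8, 6, 1, 5, 10, 4, 11, 9, 7]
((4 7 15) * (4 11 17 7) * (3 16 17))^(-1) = (3 11 15 7 17 16) = [0, 1, 2, 11, 4, 5, 6, 17, 8, 9, 10, 15, 12, 13, 14, 7, 3, 16]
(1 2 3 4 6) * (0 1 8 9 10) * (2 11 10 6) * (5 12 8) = (0 1 11 10)(2 3 4)(5 12 8 9 6) = [1, 11, 3, 4, 2, 12, 5, 7, 9, 6, 0, 10, 8]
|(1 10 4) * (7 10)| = 4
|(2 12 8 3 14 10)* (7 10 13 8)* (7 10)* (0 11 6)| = 12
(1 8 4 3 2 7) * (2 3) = (1 8 4 2 7) = [0, 8, 7, 3, 2, 5, 6, 1, 4]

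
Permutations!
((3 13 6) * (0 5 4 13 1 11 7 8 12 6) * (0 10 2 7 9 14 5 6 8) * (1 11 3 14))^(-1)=(0 7 2 10 13 4 5 14 6)(1 9 11 3)(8 12)=[7, 9, 10, 1, 5, 14, 0, 2, 12, 11, 13, 3, 8, 4, 6]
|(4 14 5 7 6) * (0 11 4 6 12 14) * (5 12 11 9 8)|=|(0 9 8 5 7 11 4)(12 14)|=14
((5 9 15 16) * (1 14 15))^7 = (1 14 15 16 5 9) = [0, 14, 2, 3, 4, 9, 6, 7, 8, 1, 10, 11, 12, 13, 15, 16, 5]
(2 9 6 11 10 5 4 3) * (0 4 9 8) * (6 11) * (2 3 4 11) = (0 11 10 5 9 2 8) = [11, 1, 8, 3, 4, 9, 6, 7, 0, 2, 5, 10]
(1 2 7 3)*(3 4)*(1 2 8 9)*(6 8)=[0, 6, 7, 2, 3, 5, 8, 4, 9, 1]=(1 6 8 9)(2 7 4 3)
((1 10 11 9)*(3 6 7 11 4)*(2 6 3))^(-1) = (1 9 11 7 6 2 4 10) = [0, 9, 4, 3, 10, 5, 2, 6, 8, 11, 1, 7]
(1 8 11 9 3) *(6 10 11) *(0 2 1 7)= (0 2 1 8 6 10 11 9 3 7)= [2, 8, 1, 7, 4, 5, 10, 0, 6, 3, 11, 9]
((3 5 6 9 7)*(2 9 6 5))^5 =(2 9 7 3) =[0, 1, 9, 2, 4, 5, 6, 3, 8, 7]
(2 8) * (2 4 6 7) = [0, 1, 8, 3, 6, 5, 7, 2, 4] = (2 8 4 6 7)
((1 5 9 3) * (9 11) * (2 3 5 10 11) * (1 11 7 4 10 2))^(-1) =(1 5 9 11 3 2)(4 7 10) =[0, 5, 1, 2, 7, 9, 6, 10, 8, 11, 4, 3]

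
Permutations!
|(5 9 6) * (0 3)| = 6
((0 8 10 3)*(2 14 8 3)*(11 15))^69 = (0 3)(2 14 8 10)(11 15) = [3, 1, 14, 0, 4, 5, 6, 7, 10, 9, 2, 15, 12, 13, 8, 11]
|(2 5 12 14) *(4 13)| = |(2 5 12 14)(4 13)| = 4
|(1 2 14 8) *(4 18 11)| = |(1 2 14 8)(4 18 11)| = 12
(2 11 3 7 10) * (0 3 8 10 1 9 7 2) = [3, 9, 11, 2, 4, 5, 6, 1, 10, 7, 0, 8] = (0 3 2 11 8 10)(1 9 7)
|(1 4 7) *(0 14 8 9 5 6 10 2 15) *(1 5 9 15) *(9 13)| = 28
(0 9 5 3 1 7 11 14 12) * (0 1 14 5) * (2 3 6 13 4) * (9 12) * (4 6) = (0 12 1 7 11 5 4 2 3 14 9)(6 13) = [12, 7, 3, 14, 2, 4, 13, 11, 8, 0, 10, 5, 1, 6, 9]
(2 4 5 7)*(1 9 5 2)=(1 9 5 7)(2 4)=[0, 9, 4, 3, 2, 7, 6, 1, 8, 5]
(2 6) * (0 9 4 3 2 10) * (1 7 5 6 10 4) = (0 9 1 7 5 6 4 3 2 10) = [9, 7, 10, 2, 3, 6, 4, 5, 8, 1, 0]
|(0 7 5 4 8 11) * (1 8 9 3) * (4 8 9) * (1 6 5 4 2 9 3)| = |(0 7 4 2 9 1 3 6 5 8 11)| = 11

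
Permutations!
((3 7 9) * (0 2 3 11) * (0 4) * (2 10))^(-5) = (0 3 11 10 7 4 2 9) = [3, 1, 9, 11, 2, 5, 6, 4, 8, 0, 7, 10]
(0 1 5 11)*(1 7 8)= (0 7 8 1 5 11)= [7, 5, 2, 3, 4, 11, 6, 8, 1, 9, 10, 0]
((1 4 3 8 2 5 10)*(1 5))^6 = (10)(1 4 3 8 2) = [0, 4, 1, 8, 3, 5, 6, 7, 2, 9, 10]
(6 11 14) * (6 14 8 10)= [0, 1, 2, 3, 4, 5, 11, 7, 10, 9, 6, 8, 12, 13, 14]= (14)(6 11 8 10)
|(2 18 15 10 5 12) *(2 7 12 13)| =|(2 18 15 10 5 13)(7 12)| =6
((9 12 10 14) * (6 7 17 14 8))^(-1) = (6 8 10 12 9 14 17 7) = [0, 1, 2, 3, 4, 5, 8, 6, 10, 14, 12, 11, 9, 13, 17, 15, 16, 7]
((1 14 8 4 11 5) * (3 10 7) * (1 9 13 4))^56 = (1 8 14)(3 7 10)(4 11 5 9 13) = [0, 8, 2, 7, 11, 9, 6, 10, 14, 13, 3, 5, 12, 4, 1]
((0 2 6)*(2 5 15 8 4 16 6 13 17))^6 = [6, 1, 2, 3, 8, 0, 16, 7, 15, 9, 10, 11, 12, 13, 14, 5, 4, 17] = (17)(0 6 16 4 8 15 5)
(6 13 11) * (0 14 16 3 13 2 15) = (0 14 16 3 13 11 6 2 15) = [14, 1, 15, 13, 4, 5, 2, 7, 8, 9, 10, 6, 12, 11, 16, 0, 3]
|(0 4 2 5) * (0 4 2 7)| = 5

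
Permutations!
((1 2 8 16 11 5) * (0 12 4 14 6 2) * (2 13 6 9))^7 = [16, 8, 12, 3, 5, 2, 13, 7, 4, 0, 10, 9, 11, 6, 1, 15, 14] = (0 16 14 1 8 4 5 2 12 11 9)(6 13)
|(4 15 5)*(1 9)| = 6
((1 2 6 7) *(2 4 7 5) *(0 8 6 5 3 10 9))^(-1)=(0 9 10 3 6 8)(1 7 4)(2 5)=[9, 7, 5, 6, 1, 2, 8, 4, 0, 10, 3]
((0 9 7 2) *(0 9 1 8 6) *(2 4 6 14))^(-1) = (0 6 4 7 9 2 14 8 1) = [6, 0, 14, 3, 7, 5, 4, 9, 1, 2, 10, 11, 12, 13, 8]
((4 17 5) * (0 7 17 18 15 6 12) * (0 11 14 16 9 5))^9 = (4 5 9 16 14 11 12 6 15 18) = [0, 1, 2, 3, 5, 9, 15, 7, 8, 16, 10, 12, 6, 13, 11, 18, 14, 17, 4]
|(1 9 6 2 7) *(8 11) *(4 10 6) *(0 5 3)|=42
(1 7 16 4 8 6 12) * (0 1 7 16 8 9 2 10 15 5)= [1, 16, 10, 3, 9, 0, 12, 8, 6, 2, 15, 11, 7, 13, 14, 5, 4]= (0 1 16 4 9 2 10 15 5)(6 12 7 8)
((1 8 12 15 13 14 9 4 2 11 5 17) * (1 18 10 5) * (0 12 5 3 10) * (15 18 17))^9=[0, 11, 4, 10, 9, 8, 6, 7, 1, 14, 3, 2, 12, 15, 13, 5, 16, 17, 18]=(18)(1 11 2 4 9 14 13 15 5 8)(3 10)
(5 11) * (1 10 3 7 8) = [0, 10, 2, 7, 4, 11, 6, 8, 1, 9, 3, 5] = (1 10 3 7 8)(5 11)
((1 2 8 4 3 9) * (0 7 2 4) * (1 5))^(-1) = (0 8 2 7)(1 5 9 3 4) = [8, 5, 7, 4, 1, 9, 6, 0, 2, 3]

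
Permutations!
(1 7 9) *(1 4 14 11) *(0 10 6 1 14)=(0 10 6 1 7 9 4)(11 14)=[10, 7, 2, 3, 0, 5, 1, 9, 8, 4, 6, 14, 12, 13, 11]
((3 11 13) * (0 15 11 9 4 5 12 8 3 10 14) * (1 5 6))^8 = (0 11 10)(13 14 15) = [11, 1, 2, 3, 4, 5, 6, 7, 8, 9, 0, 10, 12, 14, 15, 13]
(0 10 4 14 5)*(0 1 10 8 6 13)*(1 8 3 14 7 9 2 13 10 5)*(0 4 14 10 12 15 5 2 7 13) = (0 3 10 14 1 2)(4 13)(5 8 6 12 15)(7 9) = [3, 2, 0, 10, 13, 8, 12, 9, 6, 7, 14, 11, 15, 4, 1, 5]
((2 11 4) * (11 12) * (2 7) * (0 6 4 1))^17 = (0 6 4 7 2 12 11 1) = [6, 0, 12, 3, 7, 5, 4, 2, 8, 9, 10, 1, 11]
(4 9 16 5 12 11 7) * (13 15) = [0, 1, 2, 3, 9, 12, 6, 4, 8, 16, 10, 7, 11, 15, 14, 13, 5] = (4 9 16 5 12 11 7)(13 15)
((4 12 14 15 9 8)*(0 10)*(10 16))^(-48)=(16)=[0, 1, 2, 3, 4, 5, 6, 7, 8, 9, 10, 11, 12, 13, 14, 15, 16]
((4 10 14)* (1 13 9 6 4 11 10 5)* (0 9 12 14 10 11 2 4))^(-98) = (14)(0 9 6) = [9, 1, 2, 3, 4, 5, 0, 7, 8, 6, 10, 11, 12, 13, 14]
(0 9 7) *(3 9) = (0 3 9 7) = [3, 1, 2, 9, 4, 5, 6, 0, 8, 7]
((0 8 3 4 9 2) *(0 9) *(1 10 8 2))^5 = (0 8 9 4 10 2 3 1) = [8, 0, 3, 1, 10, 5, 6, 7, 9, 4, 2]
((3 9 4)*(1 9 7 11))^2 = (1 4 7)(3 11 9) = [0, 4, 2, 11, 7, 5, 6, 1, 8, 3, 10, 9]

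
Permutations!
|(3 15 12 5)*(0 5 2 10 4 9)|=|(0 5 3 15 12 2 10 4 9)|=9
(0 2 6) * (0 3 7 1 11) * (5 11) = (0 2 6 3 7 1 5 11) = [2, 5, 6, 7, 4, 11, 3, 1, 8, 9, 10, 0]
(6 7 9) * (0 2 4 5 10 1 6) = [2, 6, 4, 3, 5, 10, 7, 9, 8, 0, 1] = (0 2 4 5 10 1 6 7 9)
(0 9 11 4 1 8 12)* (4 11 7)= [9, 8, 2, 3, 1, 5, 6, 4, 12, 7, 10, 11, 0]= (0 9 7 4 1 8 12)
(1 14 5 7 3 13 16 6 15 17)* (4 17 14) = [0, 4, 2, 13, 17, 7, 15, 3, 8, 9, 10, 11, 12, 16, 5, 14, 6, 1] = (1 4 17)(3 13 16 6 15 14 5 7)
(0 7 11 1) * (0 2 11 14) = (0 7 14)(1 2 11) = [7, 2, 11, 3, 4, 5, 6, 14, 8, 9, 10, 1, 12, 13, 0]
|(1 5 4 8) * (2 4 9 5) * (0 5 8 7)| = |(0 5 9 8 1 2 4 7)| = 8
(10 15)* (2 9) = (2 9)(10 15) = [0, 1, 9, 3, 4, 5, 6, 7, 8, 2, 15, 11, 12, 13, 14, 10]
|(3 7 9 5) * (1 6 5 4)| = |(1 6 5 3 7 9 4)| = 7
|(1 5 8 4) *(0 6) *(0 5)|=6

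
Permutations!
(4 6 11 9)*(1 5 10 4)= [0, 5, 2, 3, 6, 10, 11, 7, 8, 1, 4, 9]= (1 5 10 4 6 11 9)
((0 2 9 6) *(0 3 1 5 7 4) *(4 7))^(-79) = (0 2 9 6 3 1 5 4) = [2, 5, 9, 1, 0, 4, 3, 7, 8, 6]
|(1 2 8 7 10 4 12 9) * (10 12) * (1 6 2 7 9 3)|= 4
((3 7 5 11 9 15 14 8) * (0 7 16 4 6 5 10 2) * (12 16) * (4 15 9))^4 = (3 14 16)(8 15 12) = [0, 1, 2, 14, 4, 5, 6, 7, 15, 9, 10, 11, 8, 13, 16, 12, 3]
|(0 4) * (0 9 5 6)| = 5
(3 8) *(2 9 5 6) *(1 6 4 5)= (1 6 2 9)(3 8)(4 5)= [0, 6, 9, 8, 5, 4, 2, 7, 3, 1]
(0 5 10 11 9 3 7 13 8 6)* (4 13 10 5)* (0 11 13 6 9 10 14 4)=[0, 1, 2, 7, 6, 5, 11, 14, 9, 3, 13, 10, 12, 8, 4]=(3 7 14 4 6 11 10 13 8 9)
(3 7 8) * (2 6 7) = [0, 1, 6, 2, 4, 5, 7, 8, 3] = (2 6 7 8 3)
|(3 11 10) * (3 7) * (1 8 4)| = 12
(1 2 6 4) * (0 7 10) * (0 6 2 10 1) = (0 7 1 10 6 4) = [7, 10, 2, 3, 0, 5, 4, 1, 8, 9, 6]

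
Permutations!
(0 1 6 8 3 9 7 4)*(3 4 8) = (0 1 6 3 9 7 8 4) = [1, 6, 2, 9, 0, 5, 3, 8, 4, 7]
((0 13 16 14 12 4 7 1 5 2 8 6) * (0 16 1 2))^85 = [13, 5, 12, 3, 16, 0, 7, 14, 4, 9, 10, 11, 6, 1, 8, 15, 2] = (0 13 1 5)(2 12 6 7 14 8 4 16)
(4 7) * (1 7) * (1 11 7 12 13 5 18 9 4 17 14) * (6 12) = (1 6 12 13 5 18 9 4 11 7 17 14) = [0, 6, 2, 3, 11, 18, 12, 17, 8, 4, 10, 7, 13, 5, 1, 15, 16, 14, 9]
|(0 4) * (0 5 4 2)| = 2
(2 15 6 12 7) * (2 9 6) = (2 15)(6 12 7 9) = [0, 1, 15, 3, 4, 5, 12, 9, 8, 6, 10, 11, 7, 13, 14, 2]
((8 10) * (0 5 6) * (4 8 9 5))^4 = (0 9 4 5 8 6 10) = [9, 1, 2, 3, 5, 8, 10, 7, 6, 4, 0]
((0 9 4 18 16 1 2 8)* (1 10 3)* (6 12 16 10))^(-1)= (0 8 2 1 3 10 18 4 9)(6 16 12)= [8, 3, 1, 10, 9, 5, 16, 7, 2, 0, 18, 11, 6, 13, 14, 15, 12, 17, 4]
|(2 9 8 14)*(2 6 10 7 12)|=8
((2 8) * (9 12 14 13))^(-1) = (2 8)(9 13 14 12) = [0, 1, 8, 3, 4, 5, 6, 7, 2, 13, 10, 11, 9, 14, 12]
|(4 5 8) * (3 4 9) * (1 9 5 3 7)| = 6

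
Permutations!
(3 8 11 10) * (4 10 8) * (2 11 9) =(2 11 8 9)(3 4 10) =[0, 1, 11, 4, 10, 5, 6, 7, 9, 2, 3, 8]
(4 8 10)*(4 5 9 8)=(5 9 8 10)=[0, 1, 2, 3, 4, 9, 6, 7, 10, 8, 5]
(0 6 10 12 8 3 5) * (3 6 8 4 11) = (0 8 6 10 12 4 11 3 5) = [8, 1, 2, 5, 11, 0, 10, 7, 6, 9, 12, 3, 4]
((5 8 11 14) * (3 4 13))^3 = (5 14 11 8) = [0, 1, 2, 3, 4, 14, 6, 7, 5, 9, 10, 8, 12, 13, 11]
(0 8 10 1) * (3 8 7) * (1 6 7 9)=(0 9 1)(3 8 10 6 7)=[9, 0, 2, 8, 4, 5, 7, 3, 10, 1, 6]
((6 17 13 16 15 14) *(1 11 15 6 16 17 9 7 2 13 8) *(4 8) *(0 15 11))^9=(0 17 9 15 4 7 14 8 2 16 1 13 6)=[17, 13, 16, 3, 7, 5, 0, 14, 2, 15, 10, 11, 12, 6, 8, 4, 1, 9]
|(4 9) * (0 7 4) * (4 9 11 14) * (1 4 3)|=15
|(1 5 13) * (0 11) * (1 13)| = |(13)(0 11)(1 5)| = 2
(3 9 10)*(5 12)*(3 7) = (3 9 10 7)(5 12) = [0, 1, 2, 9, 4, 12, 6, 3, 8, 10, 7, 11, 5]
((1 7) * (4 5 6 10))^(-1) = (1 7)(4 10 6 5) = [0, 7, 2, 3, 10, 4, 5, 1, 8, 9, 6]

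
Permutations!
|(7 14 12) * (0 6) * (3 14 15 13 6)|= |(0 3 14 12 7 15 13 6)|= 8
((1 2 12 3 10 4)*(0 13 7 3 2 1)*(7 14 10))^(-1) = (0 4 10 14 13)(2 12)(3 7) = [4, 1, 12, 7, 10, 5, 6, 3, 8, 9, 14, 11, 2, 0, 13]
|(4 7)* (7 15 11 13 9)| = |(4 15 11 13 9 7)| = 6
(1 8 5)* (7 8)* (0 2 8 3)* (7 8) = (0 2 7 3)(1 8 5) = [2, 8, 7, 0, 4, 1, 6, 3, 5]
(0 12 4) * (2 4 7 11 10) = (0 12 7 11 10 2 4) = [12, 1, 4, 3, 0, 5, 6, 11, 8, 9, 2, 10, 7]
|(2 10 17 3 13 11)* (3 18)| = |(2 10 17 18 3 13 11)| = 7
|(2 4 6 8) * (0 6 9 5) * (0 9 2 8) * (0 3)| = 6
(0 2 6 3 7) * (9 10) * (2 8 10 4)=(0 8 10 9 4 2 6 3 7)=[8, 1, 6, 7, 2, 5, 3, 0, 10, 4, 9]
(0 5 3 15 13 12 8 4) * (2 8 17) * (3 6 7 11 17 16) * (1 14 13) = (0 5 6 7 11 17 2 8 4)(1 14 13 12 16 3 15) = [5, 14, 8, 15, 0, 6, 7, 11, 4, 9, 10, 17, 16, 12, 13, 1, 3, 2]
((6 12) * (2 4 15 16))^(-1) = (2 16 15 4)(6 12) = [0, 1, 16, 3, 2, 5, 12, 7, 8, 9, 10, 11, 6, 13, 14, 4, 15]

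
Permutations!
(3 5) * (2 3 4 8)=(2 3 5 4 8)=[0, 1, 3, 5, 8, 4, 6, 7, 2]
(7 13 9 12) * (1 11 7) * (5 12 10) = (1 11 7 13 9 10 5 12) = [0, 11, 2, 3, 4, 12, 6, 13, 8, 10, 5, 7, 1, 9]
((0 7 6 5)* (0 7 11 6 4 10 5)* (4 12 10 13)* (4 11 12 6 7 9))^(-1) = (0 6 7 11 13 4 9 5 10 12) = [6, 1, 2, 3, 9, 10, 7, 11, 8, 5, 12, 13, 0, 4]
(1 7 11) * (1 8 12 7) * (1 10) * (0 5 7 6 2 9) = [5, 10, 9, 3, 4, 7, 2, 11, 12, 0, 1, 8, 6] = (0 5 7 11 8 12 6 2 9)(1 10)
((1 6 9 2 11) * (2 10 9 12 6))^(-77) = (1 2 11)(6 12)(9 10) = [0, 2, 11, 3, 4, 5, 12, 7, 8, 10, 9, 1, 6]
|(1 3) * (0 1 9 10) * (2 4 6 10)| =8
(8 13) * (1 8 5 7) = (1 8 13 5 7) = [0, 8, 2, 3, 4, 7, 6, 1, 13, 9, 10, 11, 12, 5]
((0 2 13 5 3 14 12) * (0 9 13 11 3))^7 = (0 13 12 3 2 5 9 14 11) = [13, 1, 5, 2, 4, 9, 6, 7, 8, 14, 10, 0, 3, 12, 11]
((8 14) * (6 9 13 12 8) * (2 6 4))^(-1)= (2 4 14 8 12 13 9 6)= [0, 1, 4, 3, 14, 5, 2, 7, 12, 6, 10, 11, 13, 9, 8]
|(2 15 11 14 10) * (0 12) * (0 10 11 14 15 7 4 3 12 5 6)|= 6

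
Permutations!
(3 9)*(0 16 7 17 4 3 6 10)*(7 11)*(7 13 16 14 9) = (0 14 9 6 10)(3 7 17 4)(11 13 16) = [14, 1, 2, 7, 3, 5, 10, 17, 8, 6, 0, 13, 12, 16, 9, 15, 11, 4]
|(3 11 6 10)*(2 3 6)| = |(2 3 11)(6 10)| = 6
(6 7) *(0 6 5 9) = (0 6 7 5 9) = [6, 1, 2, 3, 4, 9, 7, 5, 8, 0]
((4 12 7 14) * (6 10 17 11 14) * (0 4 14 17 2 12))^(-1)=(0 4)(2 10 6 7 12)(11 17)=[4, 1, 10, 3, 0, 5, 7, 12, 8, 9, 6, 17, 2, 13, 14, 15, 16, 11]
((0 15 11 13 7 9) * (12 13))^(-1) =[9, 1, 2, 3, 4, 5, 6, 13, 8, 7, 10, 15, 11, 12, 14, 0] =(0 9 7 13 12 11 15)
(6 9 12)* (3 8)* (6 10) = (3 8)(6 9 12 10) = [0, 1, 2, 8, 4, 5, 9, 7, 3, 12, 6, 11, 10]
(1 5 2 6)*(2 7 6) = (1 5 7 6) = [0, 5, 2, 3, 4, 7, 1, 6]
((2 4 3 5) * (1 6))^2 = [0, 1, 3, 2, 5, 4, 6] = (6)(2 3)(4 5)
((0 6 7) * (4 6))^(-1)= (0 7 6 4)= [7, 1, 2, 3, 0, 5, 4, 6]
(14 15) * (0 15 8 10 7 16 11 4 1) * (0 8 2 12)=[15, 8, 12, 3, 1, 5, 6, 16, 10, 9, 7, 4, 0, 13, 2, 14, 11]=(0 15 14 2 12)(1 8 10 7 16 11 4)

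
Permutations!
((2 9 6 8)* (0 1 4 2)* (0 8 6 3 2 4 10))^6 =(10) =[0, 1, 2, 3, 4, 5, 6, 7, 8, 9, 10]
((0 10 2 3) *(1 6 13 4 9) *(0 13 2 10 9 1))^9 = (0 9)(1 3)(2 4)(6 13) = [9, 3, 4, 1, 2, 5, 13, 7, 8, 0, 10, 11, 12, 6]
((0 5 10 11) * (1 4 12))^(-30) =[10, 1, 2, 3, 4, 11, 6, 7, 8, 9, 0, 5, 12] =(12)(0 10)(5 11)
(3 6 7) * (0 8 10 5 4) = [8, 1, 2, 6, 0, 4, 7, 3, 10, 9, 5] = (0 8 10 5 4)(3 6 7)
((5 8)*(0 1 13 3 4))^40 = (13) = [0, 1, 2, 3, 4, 5, 6, 7, 8, 9, 10, 11, 12, 13]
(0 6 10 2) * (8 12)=(0 6 10 2)(8 12)=[6, 1, 0, 3, 4, 5, 10, 7, 12, 9, 2, 11, 8]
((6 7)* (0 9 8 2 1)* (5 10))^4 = [1, 2, 8, 3, 4, 5, 6, 7, 9, 0, 10] = (10)(0 1 2 8 9)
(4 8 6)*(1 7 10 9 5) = [0, 7, 2, 3, 8, 1, 4, 10, 6, 5, 9] = (1 7 10 9 5)(4 8 6)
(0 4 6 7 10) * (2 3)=(0 4 6 7 10)(2 3)=[4, 1, 3, 2, 6, 5, 7, 10, 8, 9, 0]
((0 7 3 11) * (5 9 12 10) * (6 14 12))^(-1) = (0 11 3 7)(5 10 12 14 6 9) = [11, 1, 2, 7, 4, 10, 9, 0, 8, 5, 12, 3, 14, 13, 6]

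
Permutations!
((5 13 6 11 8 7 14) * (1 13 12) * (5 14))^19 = (14)(1 11 5 13 8 12 6 7) = [0, 11, 2, 3, 4, 13, 7, 1, 12, 9, 10, 5, 6, 8, 14]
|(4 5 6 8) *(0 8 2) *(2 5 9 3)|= 6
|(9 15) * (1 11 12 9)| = |(1 11 12 9 15)| = 5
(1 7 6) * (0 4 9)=(0 4 9)(1 7 6)=[4, 7, 2, 3, 9, 5, 1, 6, 8, 0]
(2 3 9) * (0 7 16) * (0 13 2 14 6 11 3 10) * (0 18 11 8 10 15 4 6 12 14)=(0 7 16 13 2 15 4 6 8 10 18 11 3 9)(12 14)=[7, 1, 15, 9, 6, 5, 8, 16, 10, 0, 18, 3, 14, 2, 12, 4, 13, 17, 11]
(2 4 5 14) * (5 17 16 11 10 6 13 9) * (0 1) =(0 1)(2 4 17 16 11 10 6 13 9 5 14) =[1, 0, 4, 3, 17, 14, 13, 7, 8, 5, 6, 10, 12, 9, 2, 15, 11, 16]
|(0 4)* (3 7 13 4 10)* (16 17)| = 6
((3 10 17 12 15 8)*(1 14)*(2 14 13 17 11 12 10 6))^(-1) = (1 14 2 6 3 8 15 12 11 10 17 13) = [0, 14, 6, 8, 4, 5, 3, 7, 15, 9, 17, 10, 11, 1, 2, 12, 16, 13]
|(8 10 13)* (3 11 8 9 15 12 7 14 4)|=|(3 11 8 10 13 9 15 12 7 14 4)|=11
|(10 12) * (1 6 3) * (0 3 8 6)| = |(0 3 1)(6 8)(10 12)| = 6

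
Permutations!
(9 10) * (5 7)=[0, 1, 2, 3, 4, 7, 6, 5, 8, 10, 9]=(5 7)(9 10)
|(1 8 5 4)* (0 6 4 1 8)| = 6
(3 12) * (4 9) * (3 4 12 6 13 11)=(3 6 13 11)(4 9 12)=[0, 1, 2, 6, 9, 5, 13, 7, 8, 12, 10, 3, 4, 11]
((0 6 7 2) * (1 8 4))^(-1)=[2, 4, 7, 3, 8, 5, 0, 6, 1]=(0 2 7 6)(1 4 8)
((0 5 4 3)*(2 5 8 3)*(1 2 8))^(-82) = [2, 5, 4, 1, 3, 8, 6, 7, 0] = (0 2 4 3 1 5 8)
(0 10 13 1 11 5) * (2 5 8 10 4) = (0 4 2 5)(1 11 8 10 13) = [4, 11, 5, 3, 2, 0, 6, 7, 10, 9, 13, 8, 12, 1]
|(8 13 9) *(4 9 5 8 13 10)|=6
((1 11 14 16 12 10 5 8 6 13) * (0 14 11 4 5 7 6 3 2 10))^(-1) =(0 12 16 14)(1 13 6 7 10 2 3 8 5 4) =[12, 13, 3, 8, 1, 4, 7, 10, 5, 9, 2, 11, 16, 6, 0, 15, 14]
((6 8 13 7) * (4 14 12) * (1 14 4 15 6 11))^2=(1 12 6 13 11 14 15 8 7)=[0, 12, 2, 3, 4, 5, 13, 1, 7, 9, 10, 14, 6, 11, 15, 8]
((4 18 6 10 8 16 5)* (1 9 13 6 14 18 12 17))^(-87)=(1 9 13 6 10 8 16 5 4 12 17)(14 18)=[0, 9, 2, 3, 12, 4, 10, 7, 16, 13, 8, 11, 17, 6, 18, 15, 5, 1, 14]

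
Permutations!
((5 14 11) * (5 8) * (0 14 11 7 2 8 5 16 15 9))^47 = (0 9 15 16 8 2 7 14)(5 11) = [9, 1, 7, 3, 4, 11, 6, 14, 2, 15, 10, 5, 12, 13, 0, 16, 8]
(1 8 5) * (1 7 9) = [0, 8, 2, 3, 4, 7, 6, 9, 5, 1] = (1 8 5 7 9)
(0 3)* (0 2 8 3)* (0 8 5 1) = (0 8 3 2 5 1) = [8, 0, 5, 2, 4, 1, 6, 7, 3]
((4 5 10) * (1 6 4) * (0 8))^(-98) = [0, 4, 2, 3, 10, 1, 5, 7, 8, 9, 6] = (1 4 10 6 5)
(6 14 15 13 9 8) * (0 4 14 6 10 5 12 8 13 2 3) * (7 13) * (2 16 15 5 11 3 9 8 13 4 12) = [12, 1, 9, 0, 14, 2, 6, 4, 10, 7, 11, 3, 13, 8, 5, 16, 15] = (0 12 13 8 10 11 3)(2 9 7 4 14 5)(15 16)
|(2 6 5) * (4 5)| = |(2 6 4 5)| = 4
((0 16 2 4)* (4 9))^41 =[16, 1, 9, 3, 0, 5, 6, 7, 8, 4, 10, 11, 12, 13, 14, 15, 2] =(0 16 2 9 4)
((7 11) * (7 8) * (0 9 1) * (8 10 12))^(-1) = [1, 9, 2, 3, 4, 5, 6, 8, 12, 0, 11, 7, 10] = (0 1 9)(7 8 12 10 11)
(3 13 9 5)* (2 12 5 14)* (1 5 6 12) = [0, 5, 1, 13, 4, 3, 12, 7, 8, 14, 10, 11, 6, 9, 2] = (1 5 3 13 9 14 2)(6 12)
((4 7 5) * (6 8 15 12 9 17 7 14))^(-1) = (4 5 7 17 9 12 15 8 6 14) = [0, 1, 2, 3, 5, 7, 14, 17, 6, 12, 10, 11, 15, 13, 4, 8, 16, 9]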